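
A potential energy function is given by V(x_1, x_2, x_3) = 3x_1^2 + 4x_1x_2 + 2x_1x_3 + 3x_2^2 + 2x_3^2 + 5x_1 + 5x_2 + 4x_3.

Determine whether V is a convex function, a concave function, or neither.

convex

V is quadratic, so its Hessian is the constant matrix H = [[6, 4, 2], [4, 6, 0], [2, 0, 4]].
Leading principal minors: 6, 20, 56.
All positive ⇒ H ≻ 0 ⇒ convex.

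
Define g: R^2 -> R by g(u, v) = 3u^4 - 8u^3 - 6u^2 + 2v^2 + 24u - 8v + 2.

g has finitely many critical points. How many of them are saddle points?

1

g separates as a function of u plus a function of v, so ∇g=0 decouples.
∂g/∂u = 12(u - 2)(u - 1)(u + 1) = 0 at u ∈ {-1, 1, 2}; ∂g/∂v = 4(v - 2) = 0 at v ∈ {2}.
The Hessian is diagonal: diag(g_uu, g_vv). Second derivatives: g_uu(-1)=72, g_uu(1)=-24, g_uu(2)=36; g_vv(2)=4.
Saddle points occur where the two diagonal entries have opposite signs: (1, 2). Count: 1.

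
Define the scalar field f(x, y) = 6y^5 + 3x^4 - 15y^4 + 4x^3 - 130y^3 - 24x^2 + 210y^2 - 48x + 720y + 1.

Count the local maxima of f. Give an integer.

2

f separates as a function of x plus a function of y, so ∇f=0 decouples.
∂f/∂x = 12(x - 2)(x + 1)(x + 2) = 0 at x ∈ {-2, -1, 2}; ∂f/∂y = 30(y - 4)(y - 2)(y + 1)(y + 3) = 0 at y ∈ {-3, -1, 2, 4}.
The Hessian is diagonal: diag(f_xx, f_yy). Second derivatives: f_xx(-2)=48, f_xx(-1)=-36, f_xx(2)=144; f_yy(-3)=-2100, f_yy(-1)=900, f_yy(2)=-900, f_yy(4)=2100.
Local maxima occur where both diagonal entries negative: (-1, -3), (-1, 2). Count: 2.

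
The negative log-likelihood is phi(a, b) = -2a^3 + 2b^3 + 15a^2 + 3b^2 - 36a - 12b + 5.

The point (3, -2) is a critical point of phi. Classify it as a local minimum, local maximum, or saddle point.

local maximum

The mixed partial ∂²phi/∂a∂b is 0, so the Hessian at any point is diag(phi_aa, phi_bb) = diag(6(-2a + 5), 6(2b + 1)).
At (3, -2): H = diag(-6, -18).
Both eigenvalues are negative, so H is negative definite: a local maximum.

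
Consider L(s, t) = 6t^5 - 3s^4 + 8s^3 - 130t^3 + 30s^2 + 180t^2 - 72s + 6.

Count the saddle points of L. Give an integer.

6

L separates as a function of s plus a function of t, so ∇L=0 decouples.
∂L/∂s = -12(s - 3)(s - 1)(s + 2) = 0 at s ∈ {-2, 1, 3}; ∂L/∂t = 30t(t - 3)(t - 1)(t + 4) = 0 at t ∈ {-4, 0, 1, 3}.
The Hessian is diagonal: diag(L_ss, L_tt). Second derivatives: L_ss(-2)=-180, L_ss(1)=72, L_ss(3)=-120; L_tt(-4)=-4200, L_tt(0)=360, L_tt(1)=-300, L_tt(3)=1260.
Saddle points occur where the two diagonal entries have opposite signs: (-2, 0), (-2, 3), (1, -4), (1, 1), (3, 0), (3, 3). Count: 6.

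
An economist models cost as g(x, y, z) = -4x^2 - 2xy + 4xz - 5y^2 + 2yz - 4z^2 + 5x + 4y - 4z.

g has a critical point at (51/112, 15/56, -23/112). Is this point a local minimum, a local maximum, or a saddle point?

The Hessian is constant: H = [[-8, -2, 4], [-2, -10, 2], [4, 2, -8]].
Leading principal minors: Δ₁ = -8, Δ₂ = 76, Δ₃ = -448.
The minors alternate sign starting negative (−, +, −), so H is negative definite: a local maximum.

local maximum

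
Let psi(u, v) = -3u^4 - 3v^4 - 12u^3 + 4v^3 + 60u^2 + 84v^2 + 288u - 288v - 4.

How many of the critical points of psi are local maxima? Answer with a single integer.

psi separates as a function of u plus a function of v, so ∇psi=0 decouples.
∂psi/∂u = -12(u - 3)(u + 2)(u + 4) = 0 at u ∈ {-4, -2, 3}; ∂psi/∂v = -12(v - 3)(v - 2)(v + 4) = 0 at v ∈ {-4, 2, 3}.
The Hessian is diagonal: diag(psi_uu, psi_vv). Second derivatives: psi_uu(-4)=-168, psi_uu(-2)=120, psi_uu(3)=-420; psi_vv(-4)=-504, psi_vv(2)=72, psi_vv(3)=-84.
Local maxima occur where both diagonal entries negative: (-4, -4), (-4, 3), (3, -4), (3, 3). Count: 4.

4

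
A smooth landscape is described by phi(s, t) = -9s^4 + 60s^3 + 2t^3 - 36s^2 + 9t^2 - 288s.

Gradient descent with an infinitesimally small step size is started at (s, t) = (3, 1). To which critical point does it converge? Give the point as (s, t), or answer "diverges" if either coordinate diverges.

phi is separable, so gradient descent decouples: s follows -∂phi/∂s, t follows -∂phi/∂t.
∂phi/∂s = -36(s - 4)(s - 2)(s + 1); at s=3 this is 144, so s decreases.
∂phi/∂t = 6t(t + 3); at t=1 this is 24, so t decreases.
s converges to its nearest critical value 2 (a local min of the s-part); t converges to 0. The iterate converges to (2, 0).

(2, 0)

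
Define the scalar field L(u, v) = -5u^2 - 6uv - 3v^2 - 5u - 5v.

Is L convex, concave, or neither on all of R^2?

concave

L is quadratic, so its Hessian is the constant matrix H = [[-10, -6], [-6, -6]].
det(H) = 24, tr(H) = -16.
det(H) > 0 and tr(H) < 0, so H is negative definite everywhere: concave.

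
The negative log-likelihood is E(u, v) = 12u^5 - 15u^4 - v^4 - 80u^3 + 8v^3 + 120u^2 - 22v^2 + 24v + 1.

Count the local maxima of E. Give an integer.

4

E separates as a function of u plus a function of v, so ∇E=0 decouples.
∂E/∂u = 60u(u - 2)(u - 1)(u + 2) = 0 at u ∈ {-2, 0, 1, 2}; ∂E/∂v = -4(v - 3)(v - 2)(v - 1) = 0 at v ∈ {1, 2, 3}.
The Hessian is diagonal: diag(E_uu, E_vv). Second derivatives: E_uu(-2)=-1440, E_uu(0)=240, E_uu(1)=-180, E_uu(2)=480; E_vv(1)=-8, E_vv(2)=4, E_vv(3)=-8.
Local maxima occur where both diagonal entries negative: (-2, 1), (-2, 3), (1, 1), (1, 3). Count: 4.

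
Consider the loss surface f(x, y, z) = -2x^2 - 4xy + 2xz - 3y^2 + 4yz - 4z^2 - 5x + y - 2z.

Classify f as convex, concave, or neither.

concave

f is quadratic, so its Hessian is the constant matrix H = [[-4, -4, 2], [-4, -6, 4], [2, 4, -8]].
Leading principal minors: -4, 8, -40.
Signs alternate −, +, − ⇒ H ≺ 0 ⇒ concave.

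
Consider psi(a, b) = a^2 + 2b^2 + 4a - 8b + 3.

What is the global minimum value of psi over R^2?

psi(a,b) separates as P(a) + Q(b) + 3, so its minimum is min P + min Q + 3.
P'(a) = 2a + 4 vanishes at a ∈ {-2}; Q'(b) = 4b - 8 vanishes at b ∈ {2}.
Local minima of P (where P''>0): P(-2)=-4. Local minima of Q: Q(2)=-8.
So the global minimum of psi is P(-2) + Q(2) + 3 = -4 − 8 + 3 = -9, attained at (-2, 2).

-9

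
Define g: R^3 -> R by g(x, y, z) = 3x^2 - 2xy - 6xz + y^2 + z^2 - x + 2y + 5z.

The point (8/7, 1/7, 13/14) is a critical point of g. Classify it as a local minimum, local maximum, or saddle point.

The Hessian is constant: H = [[6, -2, -6], [-2, 2, 0], [-6, 0, 2]].
Leading principal minors: Δ₁ = 6, Δ₂ = 8, Δ₃ = -56.
The minors fit neither the all-positive nor the alternating-sign pattern, so H is indefinite: a saddle point.

saddle point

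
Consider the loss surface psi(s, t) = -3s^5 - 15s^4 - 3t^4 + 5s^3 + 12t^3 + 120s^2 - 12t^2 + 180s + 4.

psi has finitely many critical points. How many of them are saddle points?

psi separates as a function of s plus a function of t, so ∇psi=0 decouples.
∂psi/∂s = -15(s - 2)(s + 1)(s + 2)(s + 3) = 0 at s ∈ {-3, -2, -1, 2}; ∂psi/∂t = -12t(t - 2)(t - 1) = 0 at t ∈ {0, 1, 2}.
The Hessian is diagonal: diag(psi_ss, psi_tt). Second derivatives: psi_ss(-3)=150, psi_ss(-2)=-60, psi_ss(-1)=90, psi_ss(2)=-900; psi_tt(0)=-24, psi_tt(1)=12, psi_tt(2)=-24.
Saddle points occur where the two diagonal entries have opposite signs: (-3, 0), (-3, 2), (-2, 1), (-1, 0), (-1, 2), (2, 1). Count: 6.

6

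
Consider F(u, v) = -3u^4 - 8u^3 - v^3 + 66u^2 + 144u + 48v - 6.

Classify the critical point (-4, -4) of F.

The mixed partial ∂²F/∂u∂v is 0, so the Hessian at any point is diag(F_uu, F_vv) = diag(12(-3u^2 - 4u + 11), -6v).
At (-4, -4): H = diag(-252, 24).
The eigenvalues have opposite signs, so H is indefinite: a saddle point.

saddle point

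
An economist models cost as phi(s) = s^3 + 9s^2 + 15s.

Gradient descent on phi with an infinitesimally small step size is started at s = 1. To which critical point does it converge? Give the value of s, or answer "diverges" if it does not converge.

phi'(s) = 3(s + 1)(s + 5), so phi'(1) = 36.
Gradient descent moves in the -phi' direction, i.e. s is decreasing.
The nearest critical point in that direction is s = -1, where phi'' = 12 > 0 (a local minimum). The iterate converges there.

-1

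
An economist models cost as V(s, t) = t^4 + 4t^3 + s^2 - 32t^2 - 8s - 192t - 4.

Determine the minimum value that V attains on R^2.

V(s,t) separates as P(s) + Q(t) − 4, so its minimum is min P + min Q − 4.
P'(s) = 2s - 8 vanishes at s ∈ {4}; Q'(t) = 4(t - 4)(t + 3)(t + 4) vanishes at t ∈ {-4, -3, 4}.
Local minima of P (where P''>0): P(4)=-16. Local minima of Q: Q(-4)=256, Q(4)=-768.
So the global minimum of V is P(4) + Q(4) − 4 = -16 − 768 − 4 = -788, attained at (4, 4).

-788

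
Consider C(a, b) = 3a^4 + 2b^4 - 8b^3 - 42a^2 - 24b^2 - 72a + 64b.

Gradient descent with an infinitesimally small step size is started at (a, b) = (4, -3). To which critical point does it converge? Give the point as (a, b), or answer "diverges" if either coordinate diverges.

C is separable, so gradient descent decouples: a follows -∂C/∂a, b follows -∂C/∂b.
∂C/∂a = 12(a - 3)(a + 1)(a + 2); at a=4 this is 360, so a decreases.
∂C/∂b = 8(b - 4)(b - 1)(b + 2); at b=-3 this is -224, so b increases.
a converges to its nearest critical value 3 (a local min of the a-part); b converges to -2. The iterate converges to (3, -2).

(3, -2)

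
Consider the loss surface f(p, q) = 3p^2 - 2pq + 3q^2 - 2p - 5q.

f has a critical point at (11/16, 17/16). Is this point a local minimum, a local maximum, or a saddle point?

The Hessian of f is constant: H = [[6, -2], [-2, 6]].
det(H) = 6·6 − (-2)² = 32.
det(H) > 0 and tr(H) = 12 > 0, so H is positive definite and the point is a local minimum.

local minimum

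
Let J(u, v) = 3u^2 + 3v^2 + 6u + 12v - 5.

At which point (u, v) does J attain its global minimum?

(-1, -2)

J(u,v) separates as P(u) + Q(v) − 5, so its minimum is min P + min Q − 5.
P'(u) = 6u + 6 vanishes at u ∈ {-1}; Q'(v) = 6v + 12 vanishes at v ∈ {-2}.
Local minima of P (where P''>0): P(-1)=-3. Local minima of Q: Q(-2)=-12.
So the global minimum of J is P(-1) + Q(-2) − 5 = -3 − 12 − 5 = -20, attained at (-1, -2).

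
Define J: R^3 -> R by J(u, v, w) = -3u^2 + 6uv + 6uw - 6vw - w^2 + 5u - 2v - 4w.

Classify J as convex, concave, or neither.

J is quadratic, so its Hessian is the constant matrix H = [[-6, 6, 6], [6, 0, -6], [6, -6, -2]].
Leading principal minors: -6, -36, -144.
Neither pattern holds ⇒ H is indefinite ⇒ neither convex nor concave.

neither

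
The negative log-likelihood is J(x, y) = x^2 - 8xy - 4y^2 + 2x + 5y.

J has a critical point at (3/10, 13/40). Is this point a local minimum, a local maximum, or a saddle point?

saddle point

The Hessian of J is constant: H = [[2, -8], [-8, -8]].
det(H) = 2·(-8) − (-8)² = -80.
Since det(H) < 0, H is indefinite and the critical point is a saddle point.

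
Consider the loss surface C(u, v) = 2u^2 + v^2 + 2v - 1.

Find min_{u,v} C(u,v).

C(u,v) separates as P(u) + Q(v) − 1, so its minimum is min P + min Q − 1.
P'(u) = 4u vanishes at u ∈ {0}; Q'(v) = 2v + 2 vanishes at v ∈ {-1}.
Local minima of P (where P''>0): P(0)=0. Local minima of Q: Q(-1)=-1.
So the global minimum of C is P(0) + Q(-1) − 1 = 0 − 1 − 1 = -2, attained at (0, -1).

-2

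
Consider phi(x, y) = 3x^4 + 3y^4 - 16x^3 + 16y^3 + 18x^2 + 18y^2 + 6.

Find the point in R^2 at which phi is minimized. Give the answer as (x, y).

(3, -3)

phi(x,y) separates as P(x) + Q(y) + 6, so its minimum is min P + min Q + 6.
P'(x) = 12x(x - 3)(x - 1) vanishes at x ∈ {0, 1, 3}; Q'(y) = 12y(y + 1)(y + 3) vanishes at y ∈ {-3, -1, 0}.
Local minima of P (where P''>0): P(0)=0, P(3)=-27. Local minima of Q: Q(-3)=-27, Q(0)=0.
So the global minimum of phi is P(3) + Q(-3) + 6 = -27 − 27 + 6 = -48, attained at (3, -3).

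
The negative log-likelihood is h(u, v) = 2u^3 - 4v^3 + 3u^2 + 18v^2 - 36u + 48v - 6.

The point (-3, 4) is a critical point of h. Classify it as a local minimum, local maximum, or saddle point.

The mixed partial ∂²h/∂u∂v is 0, so the Hessian at any point is diag(h_uu, h_vv) = diag(6(2u + 1), 12(-2v + 3)).
At (-3, 4): H = diag(-30, -60).
Both eigenvalues are negative, so H is negative definite: a local maximum.

local maximum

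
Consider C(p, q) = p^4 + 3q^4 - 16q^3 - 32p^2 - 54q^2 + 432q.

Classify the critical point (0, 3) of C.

local maximum

The mixed partial ∂²C/∂p∂q is 0, so the Hessian at any point is diag(C_pp, C_qq) = diag(4(3p^2 - 16), 12(3q^2 - 8q - 9)).
At (0, 3): H = diag(-64, -72).
Both eigenvalues are negative, so H is negative definite: a local maximum.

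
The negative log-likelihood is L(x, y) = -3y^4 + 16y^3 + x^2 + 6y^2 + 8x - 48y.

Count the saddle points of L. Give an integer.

L separates as a function of x plus a function of y, so ∇L=0 decouples.
∂L/∂x = 2(x + 4) = 0 at x ∈ {-4}; ∂L/∂y = -12(y - 4)(y - 1)(y + 1) = 0 at y ∈ {-1, 1, 4}.
The Hessian is diagonal: diag(L_xx, L_yy). Second derivatives: L_xx(-4)=2; L_yy(-1)=-120, L_yy(1)=72, L_yy(4)=-180.
Saddle points occur where the two diagonal entries have opposite signs: (-4, -1), (-4, 4). Count: 2.

2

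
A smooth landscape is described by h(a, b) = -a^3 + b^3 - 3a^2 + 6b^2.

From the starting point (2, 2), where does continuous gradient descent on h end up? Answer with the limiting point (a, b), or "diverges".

h is separable, so gradient descent decouples: a follows -∂h/∂a, b follows -∂h/∂b.
∂h/∂a = -3a(a + 2); at a=2 this is -24, so a increases.
∂h/∂b = 3b(b + 4); at b=2 this is 36, so b decreases.
The a-coordinate has no critical point in that direction and runs off to infinity.

diverges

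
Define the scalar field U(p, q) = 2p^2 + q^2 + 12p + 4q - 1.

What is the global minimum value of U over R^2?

-23

U(p,q) separates as A(p) + B(q) − 1, so its minimum is min A + min B − 1.
A'(p) = 4p + 12 vanishes at p ∈ {-3}; B'(q) = 2q + 4 vanishes at q ∈ {-2}.
Local minima of A (where A''>0): A(-3)=-18. Local minima of B: B(-2)=-4.
So the global minimum of U is A(-3) + B(-2) − 1 = -18 − 4 − 1 = -23, attained at (-3, -2).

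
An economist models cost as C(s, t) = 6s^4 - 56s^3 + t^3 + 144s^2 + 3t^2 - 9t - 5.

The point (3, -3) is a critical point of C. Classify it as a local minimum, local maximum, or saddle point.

local maximum

The mixed partial ∂²C/∂s∂t is 0, so the Hessian at any point is diag(C_ss, C_tt) = diag(24(3s^2 - 14s + 12), 6(t + 1)).
At (3, -3): H = diag(-72, -12).
Both eigenvalues are negative, so H is negative definite: a local maximum.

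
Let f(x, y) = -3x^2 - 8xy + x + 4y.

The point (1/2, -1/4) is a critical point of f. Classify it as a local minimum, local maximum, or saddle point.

saddle point

The Hessian of f is constant: H = [[-6, -8], [-8, 0]].
det(H) = (-6)·0 − (-8)² = -64.
Since det(H) < 0, H is indefinite and the critical point is a saddle point.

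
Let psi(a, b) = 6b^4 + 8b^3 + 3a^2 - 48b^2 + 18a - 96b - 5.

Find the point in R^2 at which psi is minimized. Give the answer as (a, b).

(-3, 2)

psi(a,b) separates as P(a) + Q(b) − 5, so its minimum is min P + min Q − 5.
P'(a) = 6a + 18 vanishes at a ∈ {-3}; Q'(b) = 24(b - 2)(b + 1)(b + 2) vanishes at b ∈ {-2, -1, 2}.
Local minima of P (where P''>0): P(-3)=-27. Local minima of Q: Q(-2)=32, Q(2)=-224.
So the global minimum of psi is P(-3) + Q(2) − 5 = -27 − 224 − 5 = -256, attained at (-3, 2).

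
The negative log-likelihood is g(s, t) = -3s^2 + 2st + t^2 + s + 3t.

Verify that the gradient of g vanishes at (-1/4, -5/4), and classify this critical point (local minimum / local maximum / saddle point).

saddle point

∇g = (-6s + 2t + 1, 2s + 2t + 3); substituting (-1/4, -5/4) gives ∇g = (0, 0), so (-1/4, -5/4) is indeed a critical point.
The Hessian of g is constant: H = [[-6, 2], [2, 2]].
det(H) = (-6)·2 − 2² = -16.
Since det(H) < 0, H is indefinite and the critical point is a saddle point.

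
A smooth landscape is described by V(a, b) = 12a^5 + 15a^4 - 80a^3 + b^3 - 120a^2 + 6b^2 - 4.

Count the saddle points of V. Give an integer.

V separates as a function of a plus a function of b, so ∇V=0 decouples.
∂V/∂a = 60a(a - 2)(a + 1)(a + 2) = 0 at a ∈ {-2, -1, 0, 2}; ∂V/∂b = 3b(b + 4) = 0 at b ∈ {-4, 0}.
The Hessian is diagonal: diag(V_aa, V_bb). Second derivatives: V_aa(-2)=-480, V_aa(-1)=180, V_aa(0)=-240, V_aa(2)=1440; V_bb(-4)=-12, V_bb(0)=12.
Saddle points occur where the two diagonal entries have opposite signs: (-2, 0), (-1, -4), (0, 0), (2, -4). Count: 4.

4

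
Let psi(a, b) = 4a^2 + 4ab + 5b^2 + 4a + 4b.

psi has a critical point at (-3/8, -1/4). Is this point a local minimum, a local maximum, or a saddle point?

local minimum

The Hessian of psi is constant: H = [[8, 4], [4, 10]].
det(H) = 8·10 − 4² = 64.
det(H) > 0 and tr(H) = 18 > 0, so H is positive definite and the point is a local minimum.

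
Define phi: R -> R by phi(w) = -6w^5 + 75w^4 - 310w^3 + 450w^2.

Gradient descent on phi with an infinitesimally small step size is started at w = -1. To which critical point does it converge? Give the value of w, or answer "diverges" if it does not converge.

0

phi'(w) = -30w(w - 5)(w - 3)(w - 2), so phi'(-1) = -2160.
Gradient descent moves in the -phi' direction, i.e. w is increasing.
The nearest critical point in that direction is w = 0, where phi'' = 900 > 0 (a local minimum). The iterate converges there.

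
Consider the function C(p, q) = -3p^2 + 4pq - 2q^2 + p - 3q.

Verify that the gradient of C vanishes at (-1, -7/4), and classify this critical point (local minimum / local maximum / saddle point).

∇C = (-6p + 4q + 1, 4p - 4q - 3); substituting (-1, -7/4) gives ∇C = (0, 0), so (-1, -7/4) is indeed a critical point.
The Hessian of C is constant: H = [[-6, 4], [4, -4]].
det(H) = (-6)·(-4) − 4² = 8.
det(H) > 0 and tr(H) = -10 < 0, so H is negative definite and the point is a local maximum.

local maximum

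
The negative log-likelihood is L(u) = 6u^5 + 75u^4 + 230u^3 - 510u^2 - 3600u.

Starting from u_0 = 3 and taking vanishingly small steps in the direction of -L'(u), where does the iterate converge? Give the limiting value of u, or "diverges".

L'(u) = 30(u - 2)(u + 3)(u + 4)(u + 5), so L'(3) = 10080.
Gradient descent moves in the -L' direction, i.e. u is decreasing.
The nearest critical point in that direction is u = 2, where L'' = 6300 > 0 (a local minimum). The iterate converges there.

2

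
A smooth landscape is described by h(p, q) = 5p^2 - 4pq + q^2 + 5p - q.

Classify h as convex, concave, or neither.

convex

h is quadratic, so its Hessian is the constant matrix H = [[10, -4], [-4, 2]].
det(H) = 4, tr(H) = 12.
det(H) > 0 and tr(H) > 0, so H is positive definite everywhere: convex.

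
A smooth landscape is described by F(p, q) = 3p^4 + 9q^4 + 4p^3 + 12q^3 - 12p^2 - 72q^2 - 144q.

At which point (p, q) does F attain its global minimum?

F(p,q) separates as A(p) + B(q), so its minimum is min A + min B.
A'(p) = 12p(p - 1)(p + 2) vanishes at p ∈ {-2, 0, 1}; B'(q) = 36(q - 2)(q + 1)(q + 2) vanishes at q ∈ {-2, -1, 2}.
Local minima of A (where A''>0): A(-2)=-32, A(1)=-5. Local minima of B: B(-2)=48, B(2)=-336.
So the global minimum of F is A(-2) + B(2) = -32 − 336 = -368, attained at (-2, 2).

(-2, 2)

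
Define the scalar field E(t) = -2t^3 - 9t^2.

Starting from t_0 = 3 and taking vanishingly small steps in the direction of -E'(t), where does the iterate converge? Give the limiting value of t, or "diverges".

diverges

E'(t) = -6t(t + 3), so E'(3) = -108.
Gradient descent moves in the -E' direction, i.e. t is increasing.
There is no critical point above t=3, and E' keeps the same sign, so the iterate runs off to +∞.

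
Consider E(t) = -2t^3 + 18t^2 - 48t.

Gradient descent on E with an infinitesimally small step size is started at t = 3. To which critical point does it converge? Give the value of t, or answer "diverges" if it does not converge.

2

E'(t) = -6(t - 4)(t - 2), so E'(3) = 6.
Gradient descent moves in the -E' direction, i.e. t is decreasing.
The nearest critical point in that direction is t = 2, where E'' = 12 > 0 (a local minimum). The iterate converges there.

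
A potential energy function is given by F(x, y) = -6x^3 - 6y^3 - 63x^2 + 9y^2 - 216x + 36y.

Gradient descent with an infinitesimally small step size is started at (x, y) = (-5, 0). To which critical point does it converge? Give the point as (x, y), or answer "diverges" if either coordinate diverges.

F is separable, so gradient descent decouples: x follows -∂F/∂x, y follows -∂F/∂y.
∂F/∂x = -18(x + 3)(x + 4); at x=-5 this is -36, so x increases.
∂F/∂y = -18(y - 2)(y + 1); at y=0 this is 36, so y decreases.
x converges to its nearest critical value -4 (a local min of the x-part); y converges to -1. The iterate converges to (-4, -1).

(-4, -1)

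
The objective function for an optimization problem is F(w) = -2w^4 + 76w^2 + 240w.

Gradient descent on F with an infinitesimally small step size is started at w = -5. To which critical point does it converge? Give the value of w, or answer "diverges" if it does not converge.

diverges

F'(w) = -8(w - 5)(w + 2)(w + 3), so F'(-5) = 480.
Gradient descent moves in the -F' direction, i.e. w is decreasing.
There is no critical point below w=-5, and F' keeps the same sign, so the iterate runs off to −∞.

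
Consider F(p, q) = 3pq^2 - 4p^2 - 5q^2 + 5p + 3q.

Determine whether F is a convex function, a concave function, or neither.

The term 3pq^2 is cubic, so the Hessian is not constant.
∂²F/∂q² = 6p - 10, which takes both signs as p varies (negative for sufficiently negative p). A diagonal entry of the Hessian changing sign means the Hessian is neither positive- nor negative-semidefinite on all of R^2.

neither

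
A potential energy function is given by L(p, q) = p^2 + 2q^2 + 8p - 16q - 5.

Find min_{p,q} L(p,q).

L(p,q) separates as A(p) + B(q) − 5, so its minimum is min A + min B − 5.
A'(p) = 2p + 8 vanishes at p ∈ {-4}; B'(q) = 4q - 16 vanishes at q ∈ {4}.
Local minima of A (where A''>0): A(-4)=-16. Local minima of B: B(4)=-32.
So the global minimum of L is A(-4) + B(4) − 5 = -16 − 32 − 5 = -53, attained at (-4, 4).

-53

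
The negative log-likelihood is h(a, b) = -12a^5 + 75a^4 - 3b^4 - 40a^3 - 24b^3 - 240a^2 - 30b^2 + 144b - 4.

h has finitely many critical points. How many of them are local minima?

2

h separates as a function of a plus a function of b, so ∇h=0 decouples.
∂h/∂a = -60a(a - 4)(a - 2)(a + 1) = 0 at a ∈ {-1, 0, 2, 4}; ∂h/∂b = -12(b - 1)(b + 3)(b + 4) = 0 at b ∈ {-4, -3, 1}.
The Hessian is diagonal: diag(h_aa, h_bb). Second derivatives: h_aa(-1)=900, h_aa(0)=-480, h_aa(2)=720, h_aa(4)=-2400; h_bb(-4)=-60, h_bb(-3)=48, h_bb(1)=-240.
Local minima occur where both diagonal entries positive: (-1, -3), (2, -3). Count: 2.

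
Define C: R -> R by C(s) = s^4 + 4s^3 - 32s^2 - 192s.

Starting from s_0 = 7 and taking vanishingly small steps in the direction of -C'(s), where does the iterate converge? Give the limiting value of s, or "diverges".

4

C'(s) = 4(s - 4)(s + 3)(s + 4), so C'(7) = 1320.
Gradient descent moves in the -C' direction, i.e. s is decreasing.
The nearest critical point in that direction is s = 4, where C'' = 224 > 0 (a local minimum). The iterate converges there.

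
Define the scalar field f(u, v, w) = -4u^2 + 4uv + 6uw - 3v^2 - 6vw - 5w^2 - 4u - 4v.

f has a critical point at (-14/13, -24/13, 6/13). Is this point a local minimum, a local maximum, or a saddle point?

The Hessian is constant: H = [[-8, 4, 6], [4, -6, -6], [6, -6, -10]].
Leading principal minors: Δ₁ = -8, Δ₂ = 32, Δ₃ = -104.
The minors alternate sign starting negative (−, +, −), so H is negative definite: a local maximum.

local maximum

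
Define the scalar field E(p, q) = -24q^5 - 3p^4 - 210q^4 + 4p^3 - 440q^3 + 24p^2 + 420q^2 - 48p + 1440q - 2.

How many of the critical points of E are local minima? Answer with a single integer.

E separates as a function of p plus a function of q, so ∇E=0 decouples.
∂E/∂p = -12(p - 2)(p - 1)(p + 2) = 0 at p ∈ {-2, 1, 2}; ∂E/∂q = -120(q - 1)(q + 1)(q + 3)(q + 4) = 0 at q ∈ {-4, -3, -1, 1}.
The Hessian is diagonal: diag(E_pp, E_qq). Second derivatives: E_pp(-2)=-144, E_pp(1)=36, E_pp(2)=-48; E_qq(-4)=1800, E_qq(-3)=-960, E_qq(-1)=1440, E_qq(1)=-4800.
Local minima occur where both diagonal entries positive: (1, -4), (1, -1). Count: 2.

2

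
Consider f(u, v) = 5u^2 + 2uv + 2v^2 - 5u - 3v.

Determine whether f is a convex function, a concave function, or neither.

f is quadratic, so its Hessian is the constant matrix H = [[10, 2], [2, 4]].
det(H) = 36, tr(H) = 14.
det(H) > 0 and tr(H) > 0, so H is positive definite everywhere: convex.

convex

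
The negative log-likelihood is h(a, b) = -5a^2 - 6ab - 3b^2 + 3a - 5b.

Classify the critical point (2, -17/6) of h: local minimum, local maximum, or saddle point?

The Hessian of h is constant: H = [[-10, -6], [-6, -6]].
det(H) = (-10)·(-6) − (-6)² = 24.
det(H) > 0 and tr(H) = -16 < 0, so H is negative definite and the point is a local maximum.

local maximum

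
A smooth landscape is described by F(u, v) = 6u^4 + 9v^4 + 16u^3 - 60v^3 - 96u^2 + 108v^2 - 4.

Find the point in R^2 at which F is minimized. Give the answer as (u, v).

F(u,v) separates as P(u) + Q(v) − 4, so its minimum is min P + min Q − 4.
P'(u) = 24u(u - 2)(u + 4) vanishes at u ∈ {-4, 0, 2}; Q'(v) = 36v(v - 3)(v - 2) vanishes at v ∈ {0, 2, 3}.
Local minima of P (where P''>0): P(-4)=-1024, P(2)=-160. Local minima of Q: Q(0)=0, Q(3)=81.
So the global minimum of F is P(-4) + Q(0) − 4 = -1024 + 0 − 4 = -1028, attained at (-4, 0).

(-4, 0)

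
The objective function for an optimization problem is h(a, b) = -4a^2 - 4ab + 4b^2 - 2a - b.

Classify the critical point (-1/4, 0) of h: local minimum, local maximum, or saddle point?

The Hessian of h is constant: H = [[-8, -4], [-4, 8]].
det(H) = (-8)·8 − (-4)² = -80.
Since det(H) < 0, H is indefinite and the critical point is a saddle point.

saddle point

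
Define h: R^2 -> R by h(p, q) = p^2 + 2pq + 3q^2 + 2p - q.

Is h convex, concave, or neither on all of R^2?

convex

h is quadratic, so its Hessian is the constant matrix H = [[2, 2], [2, 6]].
det(H) = 8, tr(H) = 8.
det(H) > 0 and tr(H) > 0, so H is positive definite everywhere: convex.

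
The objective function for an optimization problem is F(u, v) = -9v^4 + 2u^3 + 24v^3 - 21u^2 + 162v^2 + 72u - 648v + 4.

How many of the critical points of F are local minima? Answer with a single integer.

F separates as a function of u plus a function of v, so ∇F=0 decouples.
∂F/∂u = 6(u - 4)(u - 3) = 0 at u ∈ {3, 4}; ∂F/∂v = -36(v - 3)(v - 2)(v + 3) = 0 at v ∈ {-3, 2, 3}.
The Hessian is diagonal: diag(F_uu, F_vv). Second derivatives: F_uu(3)=-6, F_uu(4)=6; F_vv(-3)=-1080, F_vv(2)=180, F_vv(3)=-216.
Local minima occur where both diagonal entries positive: (4, 2). Count: 1.

1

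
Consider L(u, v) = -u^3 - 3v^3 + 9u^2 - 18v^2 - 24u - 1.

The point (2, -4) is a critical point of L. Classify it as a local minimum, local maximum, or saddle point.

The mixed partial ∂²L/∂u∂v is 0, so the Hessian at any point is diag(L_uu, L_vv) = diag(6(-u + 3), -18(v + 2)).
At (2, -4): H = diag(6, 36).
Both eigenvalues are positive, so H is positive definite: a local minimum.

local minimum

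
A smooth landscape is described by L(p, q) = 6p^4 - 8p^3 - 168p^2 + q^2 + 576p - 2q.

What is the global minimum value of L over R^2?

L(p,q) separates as A(p) + B(q), so its minimum is min A + min B.
A'(p) = 24(p - 3)(p - 2)(p + 4) vanishes at p ∈ {-4, 2, 3}; B'(q) = 2q - 2 vanishes at q ∈ {1}.
Local minima of A (where A''>0): A(-4)=-2944, A(3)=486. Local minima of B: B(1)=-1.
So the global minimum of L is A(-4) + B(1) = -2944 − 1 = -2945, attained at (-4, 1).

-2945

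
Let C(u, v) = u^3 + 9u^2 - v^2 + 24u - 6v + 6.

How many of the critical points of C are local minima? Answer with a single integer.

0

C separates as a function of u plus a function of v, so ∇C=0 decouples.
∂C/∂u = 3(u + 2)(u + 4) = 0 at u ∈ {-4, -2}; ∂C/∂v = -2(v + 3) = 0 at v ∈ {-3}.
The Hessian is diagonal: diag(C_uu, C_vv). Second derivatives: C_uu(-4)=-6, C_uu(-2)=6; C_vv(-3)=-2.
Local minima occur where both diagonal entries positive: none. Count: 0.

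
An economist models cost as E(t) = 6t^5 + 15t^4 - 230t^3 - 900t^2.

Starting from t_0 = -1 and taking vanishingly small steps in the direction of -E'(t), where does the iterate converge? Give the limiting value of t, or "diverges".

E'(t) = 30t(t - 5)(t + 3)(t + 4), so E'(-1) = 1080.
Gradient descent moves in the -E' direction, i.e. t is decreasing.
The nearest critical point in that direction is t = -3, where E'' = 720 > 0 (a local minimum). The iterate converges there.

-3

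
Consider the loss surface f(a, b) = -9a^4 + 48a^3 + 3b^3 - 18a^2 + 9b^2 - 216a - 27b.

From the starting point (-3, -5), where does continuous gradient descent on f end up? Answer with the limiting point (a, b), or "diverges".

f is separable, so gradient descent decouples: a follows -∂f/∂a, b follows -∂f/∂b.
∂f/∂a = -36(a - 3)(a - 2)(a + 1); at a=-3 this is 2160, so a decreases.
∂f/∂b = 9(b - 1)(b + 3); at b=-5 this is 108, so b decreases.
The a-coordinate has no critical point in that direction and runs off to infinity.

diverges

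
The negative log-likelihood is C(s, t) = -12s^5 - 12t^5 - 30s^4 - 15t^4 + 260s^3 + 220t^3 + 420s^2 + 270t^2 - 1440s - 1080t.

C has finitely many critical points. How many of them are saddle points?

8

C separates as a function of s plus a function of t, so ∇C=0 decouples.
∂C/∂s = -60(s - 3)(s - 1)(s + 2)(s + 4) = 0 at s ∈ {-4, -2, 1, 3}; ∂C/∂t = -60(t - 3)(t - 1)(t + 2)(t + 3) = 0 at t ∈ {-3, -2, 1, 3}.
The Hessian is diagonal: diag(C_ss, C_tt). Second derivatives: C_ss(-4)=4200, C_ss(-2)=-1800, C_ss(1)=1800, C_ss(3)=-4200; C_tt(-3)=1440, C_tt(-2)=-900, C_tt(1)=1440, C_tt(3)=-3600.
Saddle points occur where the two diagonal entries have opposite signs: (-4, -2), (-4, 3), (-2, -3), (-2, 1), (1, -2), (1, 3), (3, -3), (3, 1). Count: 8.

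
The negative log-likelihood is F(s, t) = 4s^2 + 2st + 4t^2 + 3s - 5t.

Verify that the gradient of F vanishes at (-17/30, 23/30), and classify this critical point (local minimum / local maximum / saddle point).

local minimum

∇F = (8s + 2t + 3, 2s + 8t - 5); substituting (-17/30, 23/30) gives ∇F = (0, 0), so (-17/30, 23/30) is indeed a critical point.
The Hessian of F is constant: H = [[8, 2], [2, 8]].
det(H) = 8·8 − 2² = 60.
det(H) > 0 and tr(H) = 16 > 0, so H is positive definite and the point is a local minimum.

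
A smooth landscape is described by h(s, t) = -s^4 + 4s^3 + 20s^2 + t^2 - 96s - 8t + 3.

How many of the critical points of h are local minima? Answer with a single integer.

1

h separates as a function of s plus a function of t, so ∇h=0 decouples.
∂h/∂s = -4(s - 4)(s - 2)(s + 3) = 0 at s ∈ {-3, 2, 4}; ∂h/∂t = 2(t - 4) = 0 at t ∈ {4}.
The Hessian is diagonal: diag(h_ss, h_tt). Second derivatives: h_ss(-3)=-140, h_ss(2)=40, h_ss(4)=-56; h_tt(4)=2.
Local minima occur where both diagonal entries positive: (2, 4). Count: 1.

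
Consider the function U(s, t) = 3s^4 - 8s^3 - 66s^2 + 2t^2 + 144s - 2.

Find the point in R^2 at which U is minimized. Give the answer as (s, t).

(-3, 0)

U(s,t) separates as P(s) + Q(t) − 2, so its minimum is min P + min Q − 2.
P'(s) = 12(s - 4)(s - 1)(s + 3) vanishes at s ∈ {-3, 1, 4}; Q'(t) = 4t vanishes at t ∈ {0}.
Local minima of P (where P''>0): P(-3)=-567, P(4)=-224. Local minima of Q: Q(0)=0.
So the global minimum of U is P(-3) + Q(0) − 2 = -567 + 0 − 2 = -569, attained at (-3, 0).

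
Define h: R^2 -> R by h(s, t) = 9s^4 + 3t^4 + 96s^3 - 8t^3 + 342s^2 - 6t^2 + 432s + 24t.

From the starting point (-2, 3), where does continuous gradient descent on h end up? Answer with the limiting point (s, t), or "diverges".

(-1, 2)

h is separable, so gradient descent decouples: s follows -∂h/∂s, t follows -∂h/∂t.
∂h/∂s = 36(s + 1)(s + 3)(s + 4); at s=-2 this is -72, so s increases.
∂h/∂t = 12(t - 2)(t - 1)(t + 1); at t=3 this is 96, so t decreases.
s converges to its nearest critical value -1 (a local min of the s-part); t converges to 2. The iterate converges to (-1, 2).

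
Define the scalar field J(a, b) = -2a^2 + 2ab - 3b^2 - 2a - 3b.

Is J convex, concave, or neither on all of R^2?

J is quadratic, so its Hessian is the constant matrix H = [[-4, 2], [2, -6]].
det(H) = 20, tr(H) = -10.
det(H) > 0 and tr(H) < 0, so H is negative definite everywhere: concave.

concave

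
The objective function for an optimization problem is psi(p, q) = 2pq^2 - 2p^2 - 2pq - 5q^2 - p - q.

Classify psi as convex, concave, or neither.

neither

The term 2pq^2 is cubic, so the Hessian is not constant.
∂²psi/∂q² = 4p - 10, which takes both signs as p varies (negative for sufficiently negative p). A diagonal entry of the Hessian changing sign means the Hessian is neither positive- nor negative-semidefinite on all of R^2.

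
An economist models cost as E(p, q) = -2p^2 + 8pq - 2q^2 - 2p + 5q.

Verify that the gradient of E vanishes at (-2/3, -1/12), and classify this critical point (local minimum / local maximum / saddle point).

saddle point

∇E = (-4p + 8q - 2, 8p - 4q + 5); substituting (-2/3, -1/12) gives ∇E = (0, 0), so (-2/3, -1/12) is indeed a critical point.
The Hessian of E is constant: H = [[-4, 8], [8, -4]].
det(H) = (-4)·(-4) − 8² = -48.
Since det(H) < 0, H is indefinite and the critical point is a saddle point.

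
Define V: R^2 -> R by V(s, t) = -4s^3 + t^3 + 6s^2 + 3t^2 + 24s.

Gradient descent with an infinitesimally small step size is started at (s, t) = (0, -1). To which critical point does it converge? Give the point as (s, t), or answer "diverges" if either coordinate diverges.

(-1, 0)

V is separable, so gradient descent decouples: s follows -∂V/∂s, t follows -∂V/∂t.
∂V/∂s = -12(s - 2)(s + 1); at s=0 this is 24, so s decreases.
∂V/∂t = 3t(t + 2); at t=-1 this is -3, so t increases.
s converges to its nearest critical value -1 (a local min of the s-part); t converges to 0. The iterate converges to (-1, 0).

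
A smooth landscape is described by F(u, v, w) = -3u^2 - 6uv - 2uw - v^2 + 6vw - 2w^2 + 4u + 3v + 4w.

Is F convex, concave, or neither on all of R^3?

neither

F is quadratic, so its Hessian is the constant matrix H = [[-6, -6, -2], [-6, -2, 6], [-2, 6, -4]].
Leading principal minors: -6, -24, 464.
Neither pattern holds ⇒ H is indefinite ⇒ neither convex nor concave.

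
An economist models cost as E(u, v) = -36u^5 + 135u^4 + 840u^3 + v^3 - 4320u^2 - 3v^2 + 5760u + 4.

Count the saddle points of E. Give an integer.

4

E separates as a function of u plus a function of v, so ∇E=0 decouples.
∂E/∂u = -180(u - 4)(u - 2)(u - 1)(u + 4) = 0 at u ∈ {-4, 1, 2, 4}; ∂E/∂v = 3v(v - 2) = 0 at v ∈ {0, 2}.
The Hessian is diagonal: diag(E_uu, E_vv). Second derivatives: E_uu(-4)=43200, E_uu(1)=-2700, E_uu(2)=2160, E_uu(4)=-8640; E_vv(0)=-6, E_vv(2)=6.
Saddle points occur where the two diagonal entries have opposite signs: (-4, 0), (1, 2), (2, 0), (4, 2). Count: 4.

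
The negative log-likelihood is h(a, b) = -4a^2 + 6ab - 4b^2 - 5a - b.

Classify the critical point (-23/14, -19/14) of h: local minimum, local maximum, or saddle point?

The Hessian of h is constant: H = [[-8, 6], [6, -8]].
det(H) = (-8)·(-8) − 6² = 28.
det(H) > 0 and tr(H) = -16 < 0, so H is negative definite and the point is a local maximum.

local maximum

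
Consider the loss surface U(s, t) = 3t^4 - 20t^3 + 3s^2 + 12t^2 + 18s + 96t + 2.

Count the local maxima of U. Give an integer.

U separates as a function of s plus a function of t, so ∇U=0 decouples.
∂U/∂s = 6(s + 3) = 0 at s ∈ {-3}; ∂U/∂t = 12(t - 4)(t - 2)(t + 1) = 0 at t ∈ {-1, 2, 4}.
The Hessian is diagonal: diag(U_ss, U_tt). Second derivatives: U_ss(-3)=6; U_tt(-1)=180, U_tt(2)=-72, U_tt(4)=120.
Local maxima occur where both diagonal entries negative: none. Count: 0.

0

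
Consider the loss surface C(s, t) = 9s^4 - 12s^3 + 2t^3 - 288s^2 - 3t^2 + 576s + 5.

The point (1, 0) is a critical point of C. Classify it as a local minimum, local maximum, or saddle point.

The mixed partial ∂²C/∂s∂t is 0, so the Hessian at any point is diag(C_ss, C_tt) = diag(36(3s^2 - 2s - 16), 6(2t - 1)).
At (1, 0): H = diag(-540, -6).
Both eigenvalues are negative, so H is negative definite: a local maximum.

local maximum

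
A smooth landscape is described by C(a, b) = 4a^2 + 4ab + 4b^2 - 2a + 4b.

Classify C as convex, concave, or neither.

C is quadratic, so its Hessian is the constant matrix H = [[8, 4], [4, 8]].
det(H) = 48, tr(H) = 16.
det(H) > 0 and tr(H) > 0, so H is positive definite everywhere: convex.

convex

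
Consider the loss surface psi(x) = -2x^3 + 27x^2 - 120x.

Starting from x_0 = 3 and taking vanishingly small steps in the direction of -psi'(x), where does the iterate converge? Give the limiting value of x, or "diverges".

4

psi'(x) = -6(x - 5)(x - 4), so psi'(3) = -12.
Gradient descent moves in the -psi' direction, i.e. x is increasing.
The nearest critical point in that direction is x = 4, where psi'' = 6 > 0 (a local minimum). The iterate converges there.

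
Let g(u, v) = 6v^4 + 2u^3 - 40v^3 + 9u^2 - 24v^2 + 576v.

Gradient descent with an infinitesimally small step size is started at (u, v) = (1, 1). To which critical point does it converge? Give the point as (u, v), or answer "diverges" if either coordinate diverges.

(0, -2)

g is separable, so gradient descent decouples: u follows -∂g/∂u, v follows -∂g/∂v.
∂g/∂u = 6u(u + 3); at u=1 this is 24, so u decreases.
∂g/∂v = 24(v - 4)(v - 3)(v + 2); at v=1 this is 432, so v decreases.
u converges to its nearest critical value 0 (a local min of the u-part); v converges to -2. The iterate converges to (0, -2).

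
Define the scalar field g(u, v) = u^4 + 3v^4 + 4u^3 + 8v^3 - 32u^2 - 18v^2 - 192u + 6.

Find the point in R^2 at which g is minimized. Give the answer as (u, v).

g(u,v) separates as P(u) + Q(v) + 6, so its minimum is min P + min Q + 6.
P'(u) = 4(u - 4)(u + 3)(u + 4) vanishes at u ∈ {-4, -3, 4}; Q'(v) = 12v(v - 1)(v + 3) vanishes at v ∈ {-3, 0, 1}.
Local minima of P (where P''>0): P(-4)=256, P(4)=-768. Local minima of Q: Q(-3)=-135, Q(1)=-7.
So the global minimum of g is P(4) + Q(-3) + 6 = -768 − 135 + 6 = -897, attained at (4, -3).

(4, -3)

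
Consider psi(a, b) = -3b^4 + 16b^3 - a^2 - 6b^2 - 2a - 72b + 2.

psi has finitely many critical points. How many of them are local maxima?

2

psi separates as a function of a plus a function of b, so ∇psi=0 decouples.
∂psi/∂a = -2(a + 1) = 0 at a ∈ {-1}; ∂psi/∂b = -12(b - 3)(b - 2)(b + 1) = 0 at b ∈ {-1, 2, 3}.
The Hessian is diagonal: diag(psi_aa, psi_bb). Second derivatives: psi_aa(-1)=-2; psi_bb(-1)=-144, psi_bb(2)=36, psi_bb(3)=-48.
Local maxima occur where both diagonal entries negative: (-1, -1), (-1, 3). Count: 2.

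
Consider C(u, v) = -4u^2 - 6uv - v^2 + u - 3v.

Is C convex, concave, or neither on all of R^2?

C is quadratic, so its Hessian is the constant matrix H = [[-8, -6], [-6, -2]].
det(H) = -20, tr(H) = -10.
det(H) < 0, so H is indefinite: neither convex nor concave.

neither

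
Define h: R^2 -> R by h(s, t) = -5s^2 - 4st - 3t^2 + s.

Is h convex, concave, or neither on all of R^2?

concave

h is quadratic, so its Hessian is the constant matrix H = [[-10, -4], [-4, -6]].
det(H) = 44, tr(H) = -16.
det(H) > 0 and tr(H) < 0, so H is negative definite everywhere: concave.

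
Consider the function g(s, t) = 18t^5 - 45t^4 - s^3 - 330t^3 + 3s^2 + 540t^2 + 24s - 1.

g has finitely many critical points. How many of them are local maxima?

g separates as a function of s plus a function of t, so ∇g=0 decouples.
∂g/∂s = -3(s - 4)(s + 2) = 0 at s ∈ {-2, 4}; ∂g/∂t = 90t(t - 4)(t - 1)(t + 3) = 0 at t ∈ {-3, 0, 1, 4}.
The Hessian is diagonal: diag(g_ss, g_tt). Second derivatives: g_ss(-2)=18, g_ss(4)=-18; g_tt(-3)=-7560, g_tt(0)=1080, g_tt(1)=-1080, g_tt(4)=7560.
Local maxima occur where both diagonal entries negative: (4, -3), (4, 1). Count: 2.

2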